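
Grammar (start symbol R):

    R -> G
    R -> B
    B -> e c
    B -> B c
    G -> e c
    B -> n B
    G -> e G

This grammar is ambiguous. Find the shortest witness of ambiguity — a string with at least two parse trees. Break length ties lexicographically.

e c

length 2: e c has 2 parse trees

Two derivations of e c:
  R ⇒ G ⇒ e c
  R ⇒ B ⇒ e c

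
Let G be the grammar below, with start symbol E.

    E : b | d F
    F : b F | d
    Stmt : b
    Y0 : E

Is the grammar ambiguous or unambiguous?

Unambiguous

(Stmt, Y0 are unreachable from E, so their rules don't affect L(E).) The reachable rules are right-linear with at most one rule per (nonterminal, next-terminal) pair. Each input token forces the next rule, so parsing is deterministic.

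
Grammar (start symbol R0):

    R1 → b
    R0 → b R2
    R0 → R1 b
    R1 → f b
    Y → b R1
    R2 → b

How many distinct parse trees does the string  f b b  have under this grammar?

1

Parse trees for f b b:
  [R0 [R1 f b] b]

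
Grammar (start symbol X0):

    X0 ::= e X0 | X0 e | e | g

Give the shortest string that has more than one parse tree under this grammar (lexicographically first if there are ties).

length 1: no string has ≥2 trees
length 2: e e has 2 parse trees

Two derivations of e e:
  X0 ⇒ e X0 ⇒ e e
  X0 ⇒ X0 e ⇒ e e

e e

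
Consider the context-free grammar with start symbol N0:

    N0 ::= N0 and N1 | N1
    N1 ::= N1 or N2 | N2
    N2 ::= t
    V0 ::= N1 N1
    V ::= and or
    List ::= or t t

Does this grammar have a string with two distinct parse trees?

Only N0, N1, N2 are reachable from N0; ignoring the rest: This is a standard precedence ladder (N0 over N1 over N2), with each level left-recursive on its own operator ('and' at N0, 'or' at N1). That structure is LR(1), hence unambiguous.

Unambiguous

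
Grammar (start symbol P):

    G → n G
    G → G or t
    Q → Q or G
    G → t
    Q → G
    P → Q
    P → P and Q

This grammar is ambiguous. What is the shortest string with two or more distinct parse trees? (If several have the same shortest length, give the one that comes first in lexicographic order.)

t or t

length 1: no string has ≥2 trees
length 2: no string has ≥2 trees
length 3: t or t has 2 parse trees

Two derivations of t or t:
  P ⇒ Q ⇒ Q or G ⇒ G or G ⇒ t or G ⇒ t or t
  P ⇒ Q ⇒ G ⇒ G or t ⇒ t or t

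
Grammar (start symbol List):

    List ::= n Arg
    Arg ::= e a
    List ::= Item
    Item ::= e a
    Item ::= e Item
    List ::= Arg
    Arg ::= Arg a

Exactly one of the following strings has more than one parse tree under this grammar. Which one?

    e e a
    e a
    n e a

e a

e e a: 1 tree
e a: 2 trees
n e a: 1 tree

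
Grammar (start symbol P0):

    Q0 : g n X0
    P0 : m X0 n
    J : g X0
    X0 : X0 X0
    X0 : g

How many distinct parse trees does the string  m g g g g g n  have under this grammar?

14

Parse trees for m g g g g g n (showing first 6 of 14):
  [P0 m [X0 [X0 g] [X0 [X0 g] [X0 [X0 g] [X0 [X0 g] [X0 g]]]]] n]
  [P0 m [X0 [X0 g] [X0 [X0 g] [X0 [X0 [X0 g] [X0 g]] [X0 g]]]] n]
  [P0 m [X0 [X0 g] [X0 [X0 [X0 g] [X0 g]] [X0 [X0 g] [X0 g]]]] n]
  [P0 m [X0 [X0 g] [X0 [X0 [X0 g] [X0 [X0 g] [X0 g]]] [X0 g]]] n]
  [P0 m [X0 [X0 g] [X0 [X0 [X0 [X0 g] [X0 g]] [X0 g]] [X0 g]]] n]
  [P0 m [X0 [X0 [X0 g] [X0 g]] [X0 [X0 g] [X0 [X0 g] [X0 g]]]] n]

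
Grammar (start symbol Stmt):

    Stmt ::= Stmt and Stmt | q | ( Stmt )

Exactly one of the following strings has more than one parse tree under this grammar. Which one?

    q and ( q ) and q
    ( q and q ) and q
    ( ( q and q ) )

q and ( q ) and q

q and ( q ) and q: 2 trees
( q and q ) and q: 1 tree
( ( q and q ) ): 1 tree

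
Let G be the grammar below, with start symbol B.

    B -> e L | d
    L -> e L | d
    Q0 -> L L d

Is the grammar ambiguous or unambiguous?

Only B, L are reachable from B; ignoring the rest: The reachable rules are right-linear with at most one rule per (nonterminal, next-terminal) pair. Each input token forces the next rule, so parsing is deterministic.

Unambiguous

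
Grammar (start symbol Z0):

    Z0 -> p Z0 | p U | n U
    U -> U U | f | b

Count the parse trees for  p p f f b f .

Parse trees for p p f f b f:
  [Z0 p [Z0 p [U [U f] [U [U f] [U [U b] [U f]]]]]]
  [Z0 p [Z0 p [U [U f] [U [U [U f] [U b]] [U f]]]]]
  [Z0 p [Z0 p [U [U [U f] [U f]] [U [U b] [U f]]]]]
  [Z0 p [Z0 p [U [U [U f] [U [U f] [U b]]] [U f]]]]
  [Z0 p [Z0 p [U [U [U [U f] [U f]] [U b]] [U f]]]]

5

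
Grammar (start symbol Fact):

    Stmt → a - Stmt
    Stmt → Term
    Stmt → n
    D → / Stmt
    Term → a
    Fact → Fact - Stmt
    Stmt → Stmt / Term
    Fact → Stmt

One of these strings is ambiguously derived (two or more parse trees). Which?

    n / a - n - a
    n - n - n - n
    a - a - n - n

a - a - n - n

n / a - n - a: 1 tree
n - n - n - n: 1 tree
a - a - n - n: 4 trees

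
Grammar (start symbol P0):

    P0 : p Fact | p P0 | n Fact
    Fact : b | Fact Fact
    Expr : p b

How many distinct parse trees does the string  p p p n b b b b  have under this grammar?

5

Parse trees for p p p n b b b b:
  [P0 p [P0 p [P0 p [P0 n [Fact [Fact b] [Fact [Fact b] [Fact [Fact b] [Fact b]]]]]]]]
  [P0 p [P0 p [P0 p [P0 n [Fact [Fact b] [Fact [Fact [Fact b] [Fact b]] [Fact b]]]]]]]
  [P0 p [P0 p [P0 p [P0 n [Fact [Fact [Fact b] [Fact b]] [Fact [Fact b] [Fact b]]]]]]]
  [P0 p [P0 p [P0 p [P0 n [Fact [Fact [Fact b] [Fact [Fact b] [Fact b]]] [Fact b]]]]]]
  [P0 p [P0 p [P0 p [P0 n [Fact [Fact [Fact [Fact b] [Fact b]] [Fact b]] [Fact b]]]]]]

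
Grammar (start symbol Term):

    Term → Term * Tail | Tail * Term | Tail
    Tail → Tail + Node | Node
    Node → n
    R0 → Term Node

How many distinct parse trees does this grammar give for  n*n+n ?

Parse trees for n*n+n:
  [Term [Term [Tail [Node n]]] * [Tail [Tail [Node n]] + [Node n]]]
  [Term [Tail [Node n]] * [Term [Tail [Tail [Node n]] + [Node n]]]]

2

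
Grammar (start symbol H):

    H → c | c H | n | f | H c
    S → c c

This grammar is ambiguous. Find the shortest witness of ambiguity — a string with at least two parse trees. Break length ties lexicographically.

length 1: no string has ≥2 trees
length 2: c c has 2 parse trees

Two derivations of c c:
  H ⇒ c H ⇒ c c
  H ⇒ H c ⇒ c c

c c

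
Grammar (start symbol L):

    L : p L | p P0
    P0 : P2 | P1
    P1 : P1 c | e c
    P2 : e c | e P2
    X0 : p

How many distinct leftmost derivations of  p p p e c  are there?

Parse trees for p p p e c:
  [L p [L p [L p [P0 [P2 e c]]]]]
  [L p [L p [L p [P0 [P1 e c]]]]]

2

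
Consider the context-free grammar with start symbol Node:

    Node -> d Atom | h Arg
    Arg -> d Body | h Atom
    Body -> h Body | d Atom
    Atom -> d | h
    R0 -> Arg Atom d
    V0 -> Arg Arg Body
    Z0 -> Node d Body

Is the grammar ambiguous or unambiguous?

(R0, V0, Z0 are unreachable from Node, so their rules don't affect L(Node).) Each reachable nonterminal has at most one production per leading terminal, and all productions are right-linear; the derivation is determined token-by-token.

Unambiguous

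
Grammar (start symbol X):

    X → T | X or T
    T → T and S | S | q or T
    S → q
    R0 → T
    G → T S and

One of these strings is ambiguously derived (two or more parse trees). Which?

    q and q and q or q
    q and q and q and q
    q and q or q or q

q and q or q or q

q and q and q or q: 1 tree
q and q and q and q: 1 tree
q and q or q or q: 2 trees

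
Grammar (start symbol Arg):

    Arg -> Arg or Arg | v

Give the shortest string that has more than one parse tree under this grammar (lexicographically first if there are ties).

v or v or v

length 1: no string has ≥2 trees
length 3: no string has ≥2 trees
length 5: v or v or v has 2 parse trees

Two derivations of v or v or v:
  Arg ⇒ Arg or Arg ⇒ Arg or Arg or Arg ⇒ v or Arg or Arg ⇒ v or v or Arg ⇒ v or v or v
  Arg ⇒ Arg or Arg ⇒ v or Arg ⇒ v or Arg or Arg ⇒ v or v or Arg ⇒ v or v or v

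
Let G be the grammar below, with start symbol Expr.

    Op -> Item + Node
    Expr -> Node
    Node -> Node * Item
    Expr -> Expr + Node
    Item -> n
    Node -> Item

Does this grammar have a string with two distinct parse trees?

Unambiguous

Only Expr, Node, Item are reachable from Expr; ignoring the rest: The grammar is stratified — Expr handles '+' (left-recursive), Node handles '*', Item atoms. Each operator has a fixed associativity and precedence level, so every string has one parse.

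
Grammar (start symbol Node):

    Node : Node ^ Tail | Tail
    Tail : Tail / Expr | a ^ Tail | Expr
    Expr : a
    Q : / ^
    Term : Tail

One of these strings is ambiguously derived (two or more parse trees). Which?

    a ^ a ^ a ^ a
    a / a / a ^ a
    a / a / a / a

a ^ a ^ a ^ a

a ^ a ^ a ^ a: 8 trees
a / a / a ^ a: 1 tree
a / a / a / a: 1 tree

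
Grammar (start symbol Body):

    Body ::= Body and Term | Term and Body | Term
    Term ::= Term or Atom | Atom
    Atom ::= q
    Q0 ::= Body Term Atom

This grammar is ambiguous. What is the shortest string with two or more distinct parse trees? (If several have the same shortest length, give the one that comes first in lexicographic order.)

q and q

length 1: no string has ≥2 trees
length 3: q and q has 2 parse trees

Two derivations of q and q:
  Body ⇒ Body and Term ⇒ Term and Term ⇒ Atom and Term ⇒ q and Term ⇒ q and Atom ⇒ q and q
  Body ⇒ Term and Body ⇒ Atom and Body ⇒ q and Body ⇒ q and Term ⇒ q and Atom ⇒ q and q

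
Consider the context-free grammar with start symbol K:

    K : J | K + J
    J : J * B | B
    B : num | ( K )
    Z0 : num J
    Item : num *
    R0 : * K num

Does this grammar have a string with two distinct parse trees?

Unambiguous

(Z0, Item, R0 are unreachable from K, so their rules don't affect L(K).) The grammar is stratified — K handles '+' (left-recursive), J handles '*', B atoms. Each operator has a fixed associativity and precedence level, so every string has one parse.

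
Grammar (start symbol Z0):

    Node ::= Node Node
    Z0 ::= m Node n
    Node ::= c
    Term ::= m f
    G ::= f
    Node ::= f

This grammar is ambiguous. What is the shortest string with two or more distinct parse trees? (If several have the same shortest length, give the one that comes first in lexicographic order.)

m c c c n

length 3: no string has ≥2 trees
length 4: no string has ≥2 trees
length 5: m c c c n has 2 parse trees

Two derivations of m c c c n:
  Z0 ⇒ m Node n ⇒ m Node Node n ⇒ m Node Node Node n ⇒ m c Node Node n ⇒ m c c Node n ⇒ m c c c n
  Z0 ⇒ m Node n ⇒ m Node Node n ⇒ m c Node n ⇒ m c Node Node n ⇒ m c c Node n ⇒ m c c c n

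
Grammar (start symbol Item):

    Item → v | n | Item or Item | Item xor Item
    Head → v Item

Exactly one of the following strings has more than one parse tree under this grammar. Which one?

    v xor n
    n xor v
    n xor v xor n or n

v xor n: 1 tree
n xor v: 1 tree
n xor v xor n or n: 5 trees

n xor v xor n or n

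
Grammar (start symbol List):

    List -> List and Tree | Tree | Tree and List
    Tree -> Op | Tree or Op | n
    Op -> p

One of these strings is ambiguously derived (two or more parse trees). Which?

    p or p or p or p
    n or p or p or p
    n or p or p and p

p or p or p or p: 1 tree
n or p or p or p: 1 tree
n or p or p and p: 2 trees

n or p or p and p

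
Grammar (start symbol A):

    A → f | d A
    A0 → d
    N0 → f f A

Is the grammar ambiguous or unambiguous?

(A0, N0 are unreachable from A, so their rules don't affect L(A).) Restricted to the reachable nonterminals, every rule has the form A → t or A → t B, and no two rules for the same A share a first terminal. The grammar encodes a DFA — one run per string.

Unambiguous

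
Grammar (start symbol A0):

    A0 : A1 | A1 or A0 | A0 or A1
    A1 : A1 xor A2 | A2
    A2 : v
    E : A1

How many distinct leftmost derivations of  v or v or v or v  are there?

Parse trees for v or v or v or v:
  [A0 [A1 [A2 v]] or [A0 [A1 [A2 v]] or [A0 [A1 [A2 v]] or [A0 [A1 [A2 v]]]]]]
  [A0 [A1 [A2 v]] or [A0 [A1 [A2 v]] or [A0 [A0 [A1 [A2 v]]] or [A1 [A2 v]]]]]
  [A0 [A1 [A2 v]] or [A0 [A0 [A1 [A2 v]] or [A0 [A1 [A2 v]]]] or [A1 [A2 v]]]]
  [A0 [A1 [A2 v]] or [A0 [A0 [A0 [A1 [A2 v]]] or [A1 [A2 v]]] or [A1 [A2 v]]]]
  [A0 [A0 [A1 [A2 v]] or [A0 [A1 [A2 v]] or [A0 [A1 [A2 v]]]]] or [A1 [A2 v]]]
  [A0 [A0 [A1 [A2 v]] or [A0 [A0 [A1 [A2 v]]] or [A1 [A2 v]]]] or [A1 [A2 v]]]
  [A0 [A0 [A0 [A1 [A2 v]] or [A0 [A1 [A2 v]]]] or [A1 [A2 v]]] or [A1 [A2 v]]]
  [A0 [A0 [A0 [A0 [A1 [A2 v]]] or [A1 [A2 v]]] or [A1 [A2 v]]] or [A1 [A2 v]]]

8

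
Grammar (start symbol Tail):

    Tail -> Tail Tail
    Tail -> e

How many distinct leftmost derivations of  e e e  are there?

2

Parse trees for e e e:
  [Tail [Tail e] [Tail [Tail e] [Tail e]]]
  [Tail [Tail [Tail e] [Tail e]] [Tail e]]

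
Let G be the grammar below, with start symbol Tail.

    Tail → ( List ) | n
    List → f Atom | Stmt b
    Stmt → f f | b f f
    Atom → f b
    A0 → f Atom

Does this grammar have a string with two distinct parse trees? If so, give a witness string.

Ambiguous

Witness: ( f f b )

Derivation 1: Tail ⇒ ( List ) ⇒ ( f Atom ) ⇒ ( f f b )
Derivation 2: Tail ⇒ ( List ) ⇒ ( Stmt b ) ⇒ ( f f b )

Two distinct leftmost derivations for the same string.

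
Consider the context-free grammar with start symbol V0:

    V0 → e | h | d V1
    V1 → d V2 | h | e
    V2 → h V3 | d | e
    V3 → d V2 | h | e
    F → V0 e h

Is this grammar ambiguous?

Only V0, V1, V2, V3 are reachable from V0; ignoring the rest: The reachable rules are right-linear with at most one rule per (nonterminal, next-terminal) pair. Each input token forces the next rule, so parsing is deterministic.

Unambiguous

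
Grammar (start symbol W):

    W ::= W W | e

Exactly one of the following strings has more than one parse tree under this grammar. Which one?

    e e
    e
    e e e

e e e

e e: 1 tree
e: 1 tree
e e e: 2 trees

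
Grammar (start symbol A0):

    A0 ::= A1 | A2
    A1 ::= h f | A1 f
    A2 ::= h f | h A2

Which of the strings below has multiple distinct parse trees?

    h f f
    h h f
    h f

h f f: 1 tree
h h f: 1 tree
h f: 2 trees

h f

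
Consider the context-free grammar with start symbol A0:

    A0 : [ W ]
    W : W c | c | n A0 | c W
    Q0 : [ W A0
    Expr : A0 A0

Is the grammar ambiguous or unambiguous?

Witness: [ c c ]

Derivation 1: A0 ⇒ [ W ] ⇒ [ W c ] ⇒ [ c c ]
Derivation 2: A0 ⇒ [ W ] ⇒ [ c W ] ⇒ [ c c ]

Two distinct leftmost derivations for the same string.

Ambiguous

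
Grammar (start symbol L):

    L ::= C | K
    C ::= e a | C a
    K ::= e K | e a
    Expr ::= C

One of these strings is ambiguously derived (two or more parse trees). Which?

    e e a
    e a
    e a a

e a

e e a: 1 tree
e a: 2 trees
e a a: 1 tree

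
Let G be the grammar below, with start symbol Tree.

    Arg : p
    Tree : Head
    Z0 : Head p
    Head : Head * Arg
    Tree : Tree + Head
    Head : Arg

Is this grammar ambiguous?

Unambiguous

Only Tree, Head, Arg are reachable from Tree; ignoring the rest: Tree → Tree + Head | Head  ;  Head → Head * Arg | Arg  — a left-associative chain with Arg at the bottom. Each string factors uniquely by precedence.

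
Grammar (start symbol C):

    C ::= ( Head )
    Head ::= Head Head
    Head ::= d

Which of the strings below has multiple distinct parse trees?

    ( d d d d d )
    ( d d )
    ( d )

( d d d d d ): 14 trees
( d d ): 1 tree
( d ): 1 tree

( d d d d d )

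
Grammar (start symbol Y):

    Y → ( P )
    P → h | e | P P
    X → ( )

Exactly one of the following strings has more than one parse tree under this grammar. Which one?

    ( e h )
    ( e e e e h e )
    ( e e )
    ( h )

( e h ): 1 tree
( e e e e h e ): 42 trees
( e e ): 1 tree
( h ): 1 tree

( e e e e h e )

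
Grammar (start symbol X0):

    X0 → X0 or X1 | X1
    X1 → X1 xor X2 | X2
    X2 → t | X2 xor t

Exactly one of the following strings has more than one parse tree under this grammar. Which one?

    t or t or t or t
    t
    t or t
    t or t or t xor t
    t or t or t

t or t or t or t: 1 tree
t: 1 tree
t or t: 1 tree
t or t or t xor t: 2 trees
t or t or t: 1 tree

t or t or t xor t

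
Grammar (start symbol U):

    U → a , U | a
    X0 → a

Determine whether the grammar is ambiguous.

Only U is reachable from U; ignoring the rest: Right-recursive list with a separator: after each atom, whether the separator follows determines the rule. One parse per string.

Unambiguous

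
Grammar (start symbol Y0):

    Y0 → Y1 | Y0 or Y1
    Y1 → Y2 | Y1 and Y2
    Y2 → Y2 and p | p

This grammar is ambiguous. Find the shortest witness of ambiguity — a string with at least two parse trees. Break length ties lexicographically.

p and p

length 1: no string has ≥2 trees
length 3: p and p has 2 parse trees

Two derivations of p and p:
  Y0 ⇒ Y1 ⇒ Y2 ⇒ Y2 and p ⇒ p and p
  Y0 ⇒ Y1 ⇒ Y1 and Y2 ⇒ Y2 and Y2 ⇒ p and Y2 ⇒ p and p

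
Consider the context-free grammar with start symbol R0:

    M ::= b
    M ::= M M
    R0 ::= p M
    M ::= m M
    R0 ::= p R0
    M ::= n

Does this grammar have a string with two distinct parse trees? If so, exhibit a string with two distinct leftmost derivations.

Ambiguous

Witness: p b b b

Derivation 1: R0 ⇒ p M ⇒ p M M ⇒ p b M ⇒ p b M M ⇒ p b b M ⇒ p b b b
Derivation 2: R0 ⇒ p M ⇒ p M M ⇒ p M M M ⇒ p b M M ⇒ p b b M ⇒ p b b b

Two distinct leftmost derivations for the same string.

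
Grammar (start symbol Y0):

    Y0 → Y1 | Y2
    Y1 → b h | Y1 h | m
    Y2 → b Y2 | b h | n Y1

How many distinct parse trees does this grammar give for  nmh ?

Parse trees for nmh:
  [Y0 [Y2 n [Y1 [Y1 m] h]]]

1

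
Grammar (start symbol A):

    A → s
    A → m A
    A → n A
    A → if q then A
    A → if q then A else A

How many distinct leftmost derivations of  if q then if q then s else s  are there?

2

Parse trees for if q then if q then s else s:
  [A if q then [A if q then [A s] else [A s]]]
  [A if q then [A if q then [A s]] else [A s]]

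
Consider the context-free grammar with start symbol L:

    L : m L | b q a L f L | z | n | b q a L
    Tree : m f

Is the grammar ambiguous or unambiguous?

Ambiguous

Witness: b q a b q a n f n

Derivation 1: L ⇒ b q a L f L ⇒ b q a b q a L f L ⇒ b q a b q a n f L ⇒ b q a b q a n f n
Derivation 2: L ⇒ b q a L ⇒ b q a b q a L f L ⇒ b q a b q a n f L ⇒ b q a b q a n f n

Two distinct leftmost derivations for the same string.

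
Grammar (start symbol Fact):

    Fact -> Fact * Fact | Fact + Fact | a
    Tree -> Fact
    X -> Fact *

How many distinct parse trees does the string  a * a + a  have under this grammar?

2

Parse trees for a * a + a:
  [Fact [Fact a] * [Fact [Fact a] + [Fact a]]]
  [Fact [Fact [Fact a] * [Fact a]] + [Fact a]]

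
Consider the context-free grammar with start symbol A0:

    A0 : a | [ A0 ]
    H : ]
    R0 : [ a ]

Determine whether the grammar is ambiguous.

Only A0 is reachable from A0; ignoring the rest: L(A0) is { openⁿ atom closeⁿ : n ≥ 0 }. The bracket depth fixes n, and the derivation is forced at every step.

Unambiguous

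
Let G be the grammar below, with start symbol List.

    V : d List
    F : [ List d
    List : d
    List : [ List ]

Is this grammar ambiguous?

Only List is reachable from List; ignoring the rest: Each string is a nest of matched brackets around a single atom. An opening bracket forces the recursive rule; an atom forces the base rule.

Unambiguous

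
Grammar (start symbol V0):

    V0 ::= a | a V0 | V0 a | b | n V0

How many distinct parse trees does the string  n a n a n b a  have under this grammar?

6

Parse trees for n a n a n b a:
  [V0 [V0 n [V0 a [V0 n [V0 a [V0 n [V0 b]]]]]] a]
  [V0 n [V0 a [V0 [V0 n [V0 a [V0 n [V0 b]]]] a]]]
  [V0 n [V0 a [V0 n [V0 a [V0 [V0 n [V0 b]] a]]]]]
  [V0 n [V0 a [V0 n [V0 a [V0 n [V0 [V0 b] a]]]]]]
  [V0 n [V0 a [V0 n [V0 [V0 a [V0 n [V0 b]]] a]]]]
  [V0 n [V0 [V0 a [V0 n [V0 a [V0 n [V0 b]]]]] a]]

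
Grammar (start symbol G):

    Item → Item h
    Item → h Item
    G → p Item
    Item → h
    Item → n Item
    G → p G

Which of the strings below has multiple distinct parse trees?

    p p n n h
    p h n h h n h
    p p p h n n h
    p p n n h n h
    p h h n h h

p p n n h: 1 tree
p h n h h n h: 1 tree
p p p h n n h: 1 tree
p p n n h n h: 1 tree
p h h n h h: 5 trees

p h h n h h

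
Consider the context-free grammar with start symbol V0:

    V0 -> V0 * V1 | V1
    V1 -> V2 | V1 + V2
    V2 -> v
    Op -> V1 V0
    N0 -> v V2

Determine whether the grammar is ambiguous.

Only V0, V1, V2 are reachable from V0; ignoring the rest: The grammar is stratified — V0 handles '*' (left-recursive), V1 handles '+', V2 atoms. Each operator has a fixed associativity and precedence level, so every string has one parse.

Unambiguous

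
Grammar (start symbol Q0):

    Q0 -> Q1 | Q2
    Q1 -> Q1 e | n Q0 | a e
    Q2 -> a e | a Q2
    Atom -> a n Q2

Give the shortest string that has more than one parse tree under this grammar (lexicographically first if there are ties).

a e

length 2: a e has 2 parse trees

Two derivations of a e:
  Q0 ⇒ Q1 ⇒ a e
  Q0 ⇒ Q2 ⇒ a e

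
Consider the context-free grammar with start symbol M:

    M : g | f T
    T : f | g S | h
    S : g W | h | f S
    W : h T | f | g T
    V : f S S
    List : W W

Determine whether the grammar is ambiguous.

Unambiguous

Only M, T, S, W are reachable from M; ignoring the rest: Restricted to the reachable nonterminals, every rule has the form A → t or A → t B, and no two rules for the same A share a first terminal. The grammar encodes a DFA — one run per string.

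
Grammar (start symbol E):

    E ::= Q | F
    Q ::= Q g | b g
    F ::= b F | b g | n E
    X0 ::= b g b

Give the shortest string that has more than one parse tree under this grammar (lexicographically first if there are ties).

length 2: b g has 2 parse trees

Two derivations of b g:
  E ⇒ Q ⇒ b g
  E ⇒ F ⇒ b g

b g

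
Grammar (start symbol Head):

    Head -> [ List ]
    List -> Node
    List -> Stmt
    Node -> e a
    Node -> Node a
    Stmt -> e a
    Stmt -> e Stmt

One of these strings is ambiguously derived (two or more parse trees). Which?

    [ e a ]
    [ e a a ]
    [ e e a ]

[ e a ]

[ e a ]: 2 trees
[ e a a ]: 1 tree
[ e e a ]: 1 tree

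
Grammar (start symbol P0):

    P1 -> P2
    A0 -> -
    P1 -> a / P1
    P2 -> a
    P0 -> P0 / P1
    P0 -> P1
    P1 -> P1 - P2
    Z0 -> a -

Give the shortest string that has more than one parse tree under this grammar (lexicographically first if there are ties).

length 1: no string has ≥2 trees
length 3: a / a has 2 parse trees

Two derivations of a / a:
  P0 ⇒ P0 / P1 ⇒ P1 / P1 ⇒ P2 / P1 ⇒ a / P1 ⇒ a / P2 ⇒ a / a
  P0 ⇒ P1 ⇒ a / P1 ⇒ a / P2 ⇒ a / a

a / a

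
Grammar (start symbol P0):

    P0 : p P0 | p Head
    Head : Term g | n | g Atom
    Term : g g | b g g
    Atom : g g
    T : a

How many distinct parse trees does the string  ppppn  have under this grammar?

1

Parse trees for ppppn:
  [P0 p [P0 p [P0 p [P0 p [Head n]]]]]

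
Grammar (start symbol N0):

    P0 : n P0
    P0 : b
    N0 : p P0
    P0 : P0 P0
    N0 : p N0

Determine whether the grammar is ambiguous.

Ambiguous

Witness: p b b b

Derivation 1: N0 ⇒ p P0 ⇒ p P0 P0 ⇒ p b P0 ⇒ p b P0 P0 ⇒ p b b P0 ⇒ p b b b
Derivation 2: N0 ⇒ p P0 ⇒ p P0 P0 ⇒ p P0 P0 P0 ⇒ p b P0 P0 ⇒ p b b P0 ⇒ p b b b

Two distinct leftmost derivations for the same string.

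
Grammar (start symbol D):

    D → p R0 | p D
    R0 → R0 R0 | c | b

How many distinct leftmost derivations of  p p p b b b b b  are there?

14

Parse trees for p p p b b b b b (showing first 6 of 14):
  [D p [D p [D p [R0 [R0 b] [R0 [R0 b] [R0 [R0 b] [R0 [R0 b] [R0 b]]]]]]]]
  [D p [D p [D p [R0 [R0 b] [R0 [R0 b] [R0 [R0 [R0 b] [R0 b]] [R0 b]]]]]]]
  [D p [D p [D p [R0 [R0 b] [R0 [R0 [R0 b] [R0 b]] [R0 [R0 b] [R0 b]]]]]]]
  [D p [D p [D p [R0 [R0 b] [R0 [R0 [R0 b] [R0 [R0 b] [R0 b]]] [R0 b]]]]]]
  [D p [D p [D p [R0 [R0 b] [R0 [R0 [R0 [R0 b] [R0 b]] [R0 b]] [R0 b]]]]]]
  [D p [D p [D p [R0 [R0 [R0 b] [R0 b]] [R0 [R0 b] [R0 [R0 b] [R0 b]]]]]]]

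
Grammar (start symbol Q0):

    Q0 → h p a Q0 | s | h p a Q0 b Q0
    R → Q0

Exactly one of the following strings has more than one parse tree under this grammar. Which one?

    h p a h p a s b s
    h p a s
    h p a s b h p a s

h p a h p a s b s: 2 trees
h p a s: 1 tree
h p a s b h p a s: 1 tree

h p a h p a s b s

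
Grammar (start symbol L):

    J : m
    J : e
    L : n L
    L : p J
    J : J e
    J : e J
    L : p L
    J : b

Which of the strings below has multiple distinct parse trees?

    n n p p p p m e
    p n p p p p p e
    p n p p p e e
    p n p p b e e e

n n p p p p m e: 1 tree
p n p p p p p e: 1 tree
p n p p p e e: 2 trees
p n p p b e e e: 1 tree

p n p p p e e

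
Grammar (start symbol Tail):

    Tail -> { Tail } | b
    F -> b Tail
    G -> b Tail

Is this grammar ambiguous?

Only Tail is reachable from Tail; ignoring the rest: Each string is a nest of matched brackets around a single atom. An opening bracket forces the recursive rule; an atom forces the base rule.

Unambiguous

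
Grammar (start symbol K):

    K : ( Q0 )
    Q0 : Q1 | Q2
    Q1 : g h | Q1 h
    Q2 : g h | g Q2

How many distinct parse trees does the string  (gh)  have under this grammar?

2

Parse trees for (gh):
  [K ( [Q0 [Q1 g h]] )]
  [K ( [Q0 [Q2 g h]] )]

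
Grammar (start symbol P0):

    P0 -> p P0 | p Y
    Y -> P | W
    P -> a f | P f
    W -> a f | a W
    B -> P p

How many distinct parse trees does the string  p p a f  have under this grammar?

2

Parse trees for p p a f:
  [P0 p [P0 p [Y [P a f]]]]
  [P0 p [P0 p [Y [W a f]]]]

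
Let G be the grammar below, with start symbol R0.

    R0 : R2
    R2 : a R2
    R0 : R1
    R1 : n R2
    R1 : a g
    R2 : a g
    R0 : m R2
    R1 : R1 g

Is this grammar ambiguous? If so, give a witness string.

Witness: a g

Derivation 1: R0 ⇒ R2 ⇒ a g
Derivation 2: R0 ⇒ R1 ⇒ a g

Two distinct leftmost derivations for the same string.

Ambiguous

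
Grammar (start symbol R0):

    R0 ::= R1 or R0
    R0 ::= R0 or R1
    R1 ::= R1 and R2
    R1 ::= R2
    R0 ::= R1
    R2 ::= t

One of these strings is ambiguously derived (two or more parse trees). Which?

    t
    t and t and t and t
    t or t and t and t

t: 1 tree
t and t and t and t: 1 tree
t or t and t and t: 2 trees

t or t and t and t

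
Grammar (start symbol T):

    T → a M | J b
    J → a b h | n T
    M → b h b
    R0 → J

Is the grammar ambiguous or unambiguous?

Ambiguous

Witness: a b h b

Derivation 1: T ⇒ a M ⇒ a b h b
Derivation 2: T ⇒ J b ⇒ a b h b

Two distinct leftmost derivations for the same string.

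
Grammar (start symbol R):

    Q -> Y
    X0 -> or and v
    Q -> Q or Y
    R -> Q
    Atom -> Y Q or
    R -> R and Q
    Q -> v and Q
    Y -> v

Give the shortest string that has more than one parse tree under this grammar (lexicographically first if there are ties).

length 1: no string has ≥2 trees
length 3: v and v has 2 parse trees

Two derivations of v and v:
  R ⇒ Q ⇒ v and Q ⇒ v and Y ⇒ v and v
  R ⇒ R and Q ⇒ Q and Q ⇒ Y and Q ⇒ v and Q ⇒ v and Y ⇒ v and v

v and v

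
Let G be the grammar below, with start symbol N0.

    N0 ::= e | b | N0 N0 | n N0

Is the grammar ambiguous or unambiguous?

Witness: b b b

Derivation 1: N0 ⇒ N0 N0 ⇒ b N0 ⇒ b N0 N0 ⇒ b b N0 ⇒ b b b
Derivation 2: N0 ⇒ N0 N0 ⇒ N0 N0 N0 ⇒ b N0 N0 ⇒ b b N0 ⇒ b b b

Two distinct leftmost derivations for the same string.

Ambiguous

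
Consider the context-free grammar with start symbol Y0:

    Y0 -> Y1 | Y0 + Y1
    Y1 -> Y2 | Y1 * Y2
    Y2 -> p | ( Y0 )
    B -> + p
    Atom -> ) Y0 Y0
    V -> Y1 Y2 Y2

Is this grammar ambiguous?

Unambiguous

Only Y0, Y1, Y2 are reachable from Y0; ignoring the rest: This is a standard precedence ladder (Y0 over Y1 over Y2), with each level left-recursive on its own operator ('+' at Y0, '*' at Y1). That structure is LR(1), hence unambiguous.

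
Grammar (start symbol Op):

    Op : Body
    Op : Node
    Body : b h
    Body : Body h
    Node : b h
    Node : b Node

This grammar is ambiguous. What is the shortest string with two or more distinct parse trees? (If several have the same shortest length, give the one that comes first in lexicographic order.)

b h

length 2: b h has 2 parse trees

Two derivations of b h:
  Op ⇒ Body ⇒ b h
  Op ⇒ Node ⇒ b h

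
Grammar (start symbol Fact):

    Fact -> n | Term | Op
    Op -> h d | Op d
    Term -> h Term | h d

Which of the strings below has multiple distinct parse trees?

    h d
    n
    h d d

h d

h d: 2 trees
n: 1 tree
h d d: 1 tree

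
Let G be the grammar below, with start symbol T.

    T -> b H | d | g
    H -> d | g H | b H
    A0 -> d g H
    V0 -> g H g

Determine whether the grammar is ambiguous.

Only T, H are reachable from T; ignoring the rest: The reachable rules are right-linear with at most one rule per (nonterminal, next-terminal) pair. Each input token forces the next rule, so parsing is deterministic.

Unambiguous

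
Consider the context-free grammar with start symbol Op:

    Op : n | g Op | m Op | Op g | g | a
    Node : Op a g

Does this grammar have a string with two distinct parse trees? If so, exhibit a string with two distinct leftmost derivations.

Ambiguous

Witness: g g

Derivation 1: Op ⇒ g Op ⇒ g g
Derivation 2: Op ⇒ Op g ⇒ g g

Two distinct leftmost derivations for the same string.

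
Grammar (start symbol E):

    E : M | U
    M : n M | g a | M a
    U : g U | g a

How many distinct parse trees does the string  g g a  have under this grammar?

Parse trees for g g a:
  [E [U g [U g a]]]

1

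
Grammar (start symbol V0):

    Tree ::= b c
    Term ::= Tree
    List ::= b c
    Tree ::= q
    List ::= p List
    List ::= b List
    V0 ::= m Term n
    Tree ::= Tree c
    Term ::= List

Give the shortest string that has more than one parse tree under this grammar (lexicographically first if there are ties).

m b c n

length 3: no string has ≥2 trees
length 4: m b c n has 2 parse trees

Two derivations of m b c n:
  V0 ⇒ m Term n ⇒ m Tree n ⇒ m b c n
  V0 ⇒ m Term n ⇒ m List n ⇒ m b c n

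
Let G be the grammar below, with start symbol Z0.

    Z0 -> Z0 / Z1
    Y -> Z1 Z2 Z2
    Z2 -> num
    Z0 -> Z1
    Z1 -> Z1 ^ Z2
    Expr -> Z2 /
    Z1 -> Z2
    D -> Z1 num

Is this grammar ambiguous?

Unambiguous

(Y, D, Expr are unreachable from Z0, so their rules don't affect L(Z0).) This is a standard precedence ladder (Z0 over Z1 over Z2), with each level left-recursive on its own operator ('/' at Z0, '^' at Z1). That structure is LR(1), hence unambiguous.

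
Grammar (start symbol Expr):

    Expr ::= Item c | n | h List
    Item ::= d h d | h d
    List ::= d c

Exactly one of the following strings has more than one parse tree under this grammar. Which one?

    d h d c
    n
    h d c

h d c

d h d c: 1 tree
n: 1 tree
h d c: 2 trees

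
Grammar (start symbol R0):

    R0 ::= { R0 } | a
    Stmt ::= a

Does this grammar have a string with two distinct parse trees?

Unambiguous

(Stmt is unreachable from R0, so its rules don't affect L(R0).) L(R0) is { openⁿ atom closeⁿ : n ≥ 0 }. The bracket depth fixes n, and the derivation is forced at every step.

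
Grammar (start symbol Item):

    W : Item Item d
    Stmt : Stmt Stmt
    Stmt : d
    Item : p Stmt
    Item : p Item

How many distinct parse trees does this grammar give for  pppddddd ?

Parse trees for pppddddd (showing first 6 of 14):
  [Item p [Item p [Item p [Stmt [Stmt d] [Stmt [Stmt d] [Stmt [Stmt d] [Stmt [Stmt d] [Stmt d]]]]]]]]
  [Item p [Item p [Item p [Stmt [Stmt d] [Stmt [Stmt d] [Stmt [Stmt [Stmt d] [Stmt d]] [Stmt d]]]]]]]
  [Item p [Item p [Item p [Stmt [Stmt d] [Stmt [Stmt [Stmt d] [Stmt d]] [Stmt [Stmt d] [Stmt d]]]]]]]
  [Item p [Item p [Item p [Stmt [Stmt d] [Stmt [Stmt [Stmt d] [Stmt [Stmt d] [Stmt d]]] [Stmt d]]]]]]
  [Item p [Item p [Item p [Stmt [Stmt d] [Stmt [Stmt [Stmt [Stmt d] [Stmt d]] [Stmt d]] [Stmt d]]]]]]
  [Item p [Item p [Item p [Stmt [Stmt [Stmt d] [Stmt d]] [Stmt [Stmt d] [Stmt [Stmt d] [Stmt d]]]]]]]

14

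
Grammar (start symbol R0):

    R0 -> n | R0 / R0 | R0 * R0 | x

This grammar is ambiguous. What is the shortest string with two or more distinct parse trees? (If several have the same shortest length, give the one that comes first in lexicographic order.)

length 1: no string has ≥2 trees
length 3: no string has ≥2 trees
length 5: n * n * n has 2 parse trees

Two derivations of n * n * n:
  R0 ⇒ R0 * R0 ⇒ n * R0 ⇒ n * R0 * R0 ⇒ n * n * R0 ⇒ n * n * n
  R0 ⇒ R0 * R0 ⇒ R0 * R0 * R0 ⇒ n * R0 * R0 ⇒ n * n * R0 ⇒ n * n * n

n * n * n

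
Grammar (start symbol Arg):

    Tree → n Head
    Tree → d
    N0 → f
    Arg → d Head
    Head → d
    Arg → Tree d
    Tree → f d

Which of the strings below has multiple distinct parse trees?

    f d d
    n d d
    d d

d d

f d d: 1 tree
n d d: 1 tree
d d: 2 trees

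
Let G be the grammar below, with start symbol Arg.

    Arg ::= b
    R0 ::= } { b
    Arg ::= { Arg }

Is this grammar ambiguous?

(R0 is unreachable from Arg, so its rules don't affect L(Arg).) L(Arg) is { openⁿ atom closeⁿ : n ≥ 0 }. The bracket depth fixes n, and the derivation is forced at every step.

Unambiguous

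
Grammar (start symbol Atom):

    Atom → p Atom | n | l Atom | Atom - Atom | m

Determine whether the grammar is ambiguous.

Ambiguous

Witness: l m - m

Derivation 1: Atom ⇒ l Atom ⇒ l Atom - Atom ⇒ l m - Atom ⇒ l m - m
Derivation 2: Atom ⇒ Atom - Atom ⇒ l Atom - Atom ⇒ l m - Atom ⇒ l m - m

Two distinct leftmost derivations for the same string.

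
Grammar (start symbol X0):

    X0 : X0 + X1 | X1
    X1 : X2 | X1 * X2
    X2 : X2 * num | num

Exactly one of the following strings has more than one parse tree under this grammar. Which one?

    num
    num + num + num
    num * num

num * num

num: 1 tree
num + num + num: 1 tree
num * num: 2 trees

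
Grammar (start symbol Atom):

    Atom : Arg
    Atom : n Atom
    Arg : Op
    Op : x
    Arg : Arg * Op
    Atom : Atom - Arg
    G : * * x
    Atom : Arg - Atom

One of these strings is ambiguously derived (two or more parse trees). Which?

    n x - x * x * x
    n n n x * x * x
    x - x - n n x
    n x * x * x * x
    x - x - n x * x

n x - x * x * x

n x - x * x * x: 3 trees
n n n x * x * x: 1 tree
x - x - n n x: 1 tree
n x * x * x * x: 1 tree
x - x - n x * x: 1 tree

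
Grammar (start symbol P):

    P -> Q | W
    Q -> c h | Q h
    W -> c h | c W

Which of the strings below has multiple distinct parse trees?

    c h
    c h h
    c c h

c h: 2 trees
c h h: 1 tree
c c h: 1 tree

c h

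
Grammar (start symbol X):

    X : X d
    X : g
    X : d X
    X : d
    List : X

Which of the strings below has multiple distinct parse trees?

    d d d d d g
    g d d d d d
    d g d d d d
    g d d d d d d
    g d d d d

d d d d d g: 1 tree
g d d d d d: 1 tree
d g d d d d: 5 trees
g d d d d d d: 1 tree
g d d d d: 1 tree

d g d d d d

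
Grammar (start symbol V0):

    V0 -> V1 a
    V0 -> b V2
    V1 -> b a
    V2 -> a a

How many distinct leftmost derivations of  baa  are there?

2

Parse trees for baa:
  [V0 [V1 b a] a]
  [V0 b [V2 a a]]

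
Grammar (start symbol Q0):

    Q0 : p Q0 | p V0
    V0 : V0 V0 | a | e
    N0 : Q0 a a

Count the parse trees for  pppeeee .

5

Parse trees for pppeeee:
  [Q0 p [Q0 p [Q0 p [V0 [V0 e] [V0 [V0 e] [V0 [V0 e] [V0 e]]]]]]]
  [Q0 p [Q0 p [Q0 p [V0 [V0 e] [V0 [V0 [V0 e] [V0 e]] [V0 e]]]]]]
  [Q0 p [Q0 p [Q0 p [V0 [V0 [V0 e] [V0 e]] [V0 [V0 e] [V0 e]]]]]]
  [Q0 p [Q0 p [Q0 p [V0 [V0 [V0 e] [V0 [V0 e] [V0 e]]] [V0 e]]]]]
  [Q0 p [Q0 p [Q0 p [V0 [V0 [V0 [V0 e] [V0 e]] [V0 e]] [V0 e]]]]]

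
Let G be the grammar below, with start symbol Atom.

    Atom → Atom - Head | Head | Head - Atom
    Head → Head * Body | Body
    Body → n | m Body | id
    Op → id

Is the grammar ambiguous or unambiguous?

Witness: id - id

Derivation 1: Atom ⇒ Atom - Head ⇒ Head - Head ⇒ Body - Head ⇒ id - Head ⇒ id - Body ⇒ id - id
Derivation 2: Atom ⇒ Head - Atom ⇒ Body - Atom ⇒ id - Atom ⇒ id - Head ⇒ id - Body ⇒ id - id

Two distinct leftmost derivations for the same string.

Ambiguous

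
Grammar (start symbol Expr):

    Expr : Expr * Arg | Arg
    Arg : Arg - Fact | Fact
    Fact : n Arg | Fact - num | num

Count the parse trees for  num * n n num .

Parse trees for num * n n num:
  [Expr [Expr [Arg [Fact num]]] * [Arg [Fact n [Arg [Fact n [Arg [Fact num]]]]]]]

1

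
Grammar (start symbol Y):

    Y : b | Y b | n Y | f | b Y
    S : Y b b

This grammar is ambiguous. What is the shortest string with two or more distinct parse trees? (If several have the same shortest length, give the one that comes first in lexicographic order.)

b b

length 1: no string has ≥2 trees
length 2: b b has 2 parse trees

Two derivations of b b:
  Y ⇒ Y b ⇒ b b
  Y ⇒ b Y ⇒ b b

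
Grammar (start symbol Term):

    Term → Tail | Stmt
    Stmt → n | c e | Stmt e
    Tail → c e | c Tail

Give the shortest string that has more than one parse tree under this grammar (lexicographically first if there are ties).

c e

length 1: no string has ≥2 trees
length 2: c e has 2 parse trees

Two derivations of c e:
  Term ⇒ Tail ⇒ c e
  Term ⇒ Stmt ⇒ c e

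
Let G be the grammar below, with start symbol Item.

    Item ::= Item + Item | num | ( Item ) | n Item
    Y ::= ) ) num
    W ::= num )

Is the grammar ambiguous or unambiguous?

Witness: n num + num

Derivation 1: Item ⇒ Item + Item ⇒ n Item + Item ⇒ n num + Item ⇒ n num + num
Derivation 2: Item ⇒ n Item ⇒ n Item + Item ⇒ n num + Item ⇒ n num + num

Two distinct leftmost derivations for the same string.

Ambiguous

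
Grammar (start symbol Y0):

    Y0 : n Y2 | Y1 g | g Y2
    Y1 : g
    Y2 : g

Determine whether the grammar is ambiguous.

Ambiguous

Witness: g g

Derivation 1: Y0 ⇒ Y1 g ⇒ g g
Derivation 2: Y0 ⇒ g Y2 ⇒ g g

Two distinct leftmost derivations for the same string.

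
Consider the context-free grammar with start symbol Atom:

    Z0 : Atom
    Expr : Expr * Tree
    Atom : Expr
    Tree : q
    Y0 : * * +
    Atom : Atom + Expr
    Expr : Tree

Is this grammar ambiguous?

(Z0, Y0 are unreachable from Atom, so their rules don't affect L(Atom).) This is a standard precedence ladder (Atom over Expr over Tree), with each level left-recursive on its own operator ('+' at Atom, '*' at Expr). That structure is LR(1), hence unambiguous.

Unambiguous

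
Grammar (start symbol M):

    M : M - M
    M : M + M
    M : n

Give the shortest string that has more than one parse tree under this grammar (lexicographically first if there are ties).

n + n + n

length 1: no string has ≥2 trees
length 3: no string has ≥2 trees
length 5: n + n + n has 2 parse trees

Two derivations of n + n + n:
  M ⇒ M + M ⇒ M + M + M ⇒ n + M + M ⇒ n + n + M ⇒ n + n + n
  M ⇒ M + M ⇒ n + M ⇒ n + M + M ⇒ n + n + M ⇒ n + n + n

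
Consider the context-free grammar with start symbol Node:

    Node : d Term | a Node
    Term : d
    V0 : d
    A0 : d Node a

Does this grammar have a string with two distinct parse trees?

Unambiguous

Only Node, Term are reachable from Node; ignoring the rest: Each reachable nonterminal has at most one production per leading terminal, and all productions are right-linear; the derivation is determined token-by-token.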